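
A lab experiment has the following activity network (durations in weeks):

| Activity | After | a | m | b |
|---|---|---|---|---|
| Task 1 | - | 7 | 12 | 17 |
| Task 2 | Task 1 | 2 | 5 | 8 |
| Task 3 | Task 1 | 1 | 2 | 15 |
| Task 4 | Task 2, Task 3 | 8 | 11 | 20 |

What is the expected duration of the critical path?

te_Task 1 = (7 + 4·12 + 17)/6 = 72/6 = 12
te_Task 2 = (2 + 4·5 + 8)/6 = 30/6 = 5
te_Task 3 = (1 + 4·2 + 15)/6 = 24/6 = 4
te_Task 4 = (8 + 4·11 + 20)/6 = 72/6 = 12

Forward pass:
ES_Task 1 = 0; EF_Task 1 = 12
ES_Task 2 = 12; EF_Task 2 = 12+5 = 17
ES_Task 3 = 12; EF_Task 3 = 12+4 = 16
ES_Task 4 = max(EF_Task 2=17, EF_Task 3=16) = 17; EF_Task 4 = 17+12 = 29
Expected project duration μ = 29 weeks. Critical path: Task 1 → Task 2 → Task 4.

29 weeks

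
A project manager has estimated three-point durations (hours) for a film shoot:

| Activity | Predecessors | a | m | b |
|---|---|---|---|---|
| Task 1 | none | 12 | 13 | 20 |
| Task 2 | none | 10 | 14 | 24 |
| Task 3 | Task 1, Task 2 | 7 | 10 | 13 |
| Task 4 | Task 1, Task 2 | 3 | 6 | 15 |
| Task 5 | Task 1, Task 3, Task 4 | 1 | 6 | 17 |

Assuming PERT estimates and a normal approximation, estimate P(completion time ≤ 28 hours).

0.139

te_Task 1 = (12 + 4·13 + 20)/6 = 84/6 = 14; σ²_Task 1 = ((20−12)/6)² = 1.778
te_Task 2 = (10 + 4·14 + 24)/6 = 90/6 = 15; σ²_Task 2 = ((24−10)/6)² = 5.444
te_Task 3 = (7 + 4·10 + 13)/6 = 60/6 = 10; σ²_Task 3 = ((13−7)/6)² = 1.000
te_Task 4 = (3 + 4·6 + 15)/6 = 42/6 = 7; σ²_Task 4 = ((15−3)/6)² = 4.000
te_Task 5 = (1 + 4·6 + 17)/6 = 42/6 = 7; σ²_Task 5 = ((17−1)/6)² = 7.111

Forward pass:
ES_Task 1 = 0; EF_Task 1 = 14
ES_Task 2 = 0; EF_Task 2 = 15
ES_Task 3 = max(EF_Task 1=14, EF_Task 2=15) = 15; EF_Task 3 = 15+10 = 25
ES_Task 4 = max(EF_Task 1=14, EF_Task 2=15) = 15; EF_Task 4 = 15+7 = 22
ES_Task 5 = max(EF_Task 1=14, EF_Task 3=25, EF_Task 4=22) = 25; EF_Task 5 = 25+7 = 32
Expected project duration μ = 32 hours. Critical path: Task 2 → Task 3 → Task 5.

Variance along critical path = 5.444 + 1.000 + 7.111 = 13.556; σ = √13.556 = 3.682 hours.
Z = (28 − 32) / 3.682 = -1.086
P(T ≤ 28) = Φ(-1.086) ≈ 0.139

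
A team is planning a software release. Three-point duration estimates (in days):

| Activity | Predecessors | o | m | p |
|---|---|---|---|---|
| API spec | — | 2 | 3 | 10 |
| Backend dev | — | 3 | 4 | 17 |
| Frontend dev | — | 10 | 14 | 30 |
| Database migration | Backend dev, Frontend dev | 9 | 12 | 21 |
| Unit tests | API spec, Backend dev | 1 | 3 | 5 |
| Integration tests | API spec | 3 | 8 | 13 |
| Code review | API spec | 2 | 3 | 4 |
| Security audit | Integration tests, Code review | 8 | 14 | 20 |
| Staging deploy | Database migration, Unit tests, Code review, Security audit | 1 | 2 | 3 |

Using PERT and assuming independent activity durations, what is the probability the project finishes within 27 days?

0.153

te_API spec = (2 + 4·3 + 10)/6 = 24/6 = 4; σ²_API spec = ((10−2)/6)² = 1.778
te_Backend dev = (3 + 4·4 + 17)/6 = 36/6 = 6; σ²_Backend dev = ((17−3)/6)² = 5.444
te_Frontend dev = (10 + 4·14 + 30)/6 = 96/6 = 16; σ²_Frontend dev = ((30−10)/6)² = 11.111
te_Database migration = (9 + 4·12 + 21)/6 = 78/6 = 13; σ²_Database migration = ((21−9)/6)² = 4.000
te_Unit tests = (1 + 4·3 + 5)/6 = 18/6 = 3; σ²_Unit tests = ((5−1)/6)² = 0.444
te_Integration tests = (3 + 4·8 + 13)/6 = 48/6 = 8; σ²_Integration tests = ((13−3)/6)² = 2.778
te_Code review = (2 + 4·3 + 4)/6 = 18/6 = 3; σ²_Code review = ((4−2)/6)² = 0.111
te_Security audit = (8 + 4·14 + 20)/6 = 84/6 = 14; σ²_Security audit = ((20−8)/6)² = 4.000
te_Staging deploy = (1 + 4·2 + 3)/6 = 12/6 = 2; σ²_Staging deploy = ((3−1)/6)² = 0.111

Forward pass:
ES_API spec = 0; EF_API spec = 4
ES_Backend dev = 0; EF_Backend dev = 6
ES_Frontend dev = 0; EF_Frontend dev = 16
ES_Database migration = max(EF_Backend dev=6, EF_Frontend dev=16) = 16; EF_Database migration = 16+13 = 29
ES_Unit tests = max(EF_API spec=4, EF_Backend dev=6) = 6; EF_Unit tests = 6+3 = 9
ES_Integration tests = 4; EF_Integration tests = 4+8 = 12
ES_Code review = 4; EF_Code review = 4+3 = 7
ES_Security audit = max(EF_Integration tests=12, EF_Code review=7) = 12; EF_Security audit = 12+14 = 26
ES_Staging deploy = max(EF_Database migration=29, EF_Unit tests=9, EF_Code review=7, EF_Security audit=26) = 29; EF_Staging deploy = 29+2 = 31
Expected project duration μ = 31 days. Critical path: Frontend dev → Database migration → Staging deploy.

Variance along critical path = 11.111 + 4.000 + 0.111 = 15.222; σ = √15.222 = 3.902 days.
Z = (27 − 31) / 3.902 = -1.025
P(T ≤ 27) = Φ(-1.025) ≈ 0.153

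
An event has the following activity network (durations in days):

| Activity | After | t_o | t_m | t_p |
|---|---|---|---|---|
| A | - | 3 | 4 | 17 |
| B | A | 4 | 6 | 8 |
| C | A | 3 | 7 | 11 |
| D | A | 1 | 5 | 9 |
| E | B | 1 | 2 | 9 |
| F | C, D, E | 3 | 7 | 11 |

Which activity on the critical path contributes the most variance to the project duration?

te_A = (3 + 4·4 + 17)/6 = 36/6 = 6; σ²_A = ((17−3)/6)² = 5.444
te_B = (4 + 4·6 + 8)/6 = 36/6 = 6; σ²_B = ((8−4)/6)² = 0.444
te_C = (3 + 4·7 + 11)/6 = 42/6 = 7; σ²_C = ((11−3)/6)² = 1.778
te_D = (1 + 4·5 + 9)/6 = 30/6 = 5; σ²_D = ((9−1)/6)² = 1.778
te_E = (1 + 4·2 + 9)/6 = 18/6 = 3; σ²_E = ((9−1)/6)² = 1.778
te_F = (3 + 4·7 + 11)/6 = 42/6 = 7; σ²_F = ((11−3)/6)² = 1.778

Forward pass:
ES_A = 0; EF_A = 6
ES_B = 6; EF_B = 6+6 = 12
ES_C = 6; EF_C = 6+7 = 13
ES_D = 6; EF_D = 6+5 = 11
ES_E = 12; EF_E = 12+3 = 15
ES_F = max(EF_C=13, EF_D=11, EF_E=15) = 15; EF_F = 15+7 = 22
Expected project duration μ = 22 days. Critical path: A → B → E → F.

Variances on critical path: σ²_A=5.444, σ²_B=0.444, σ²_E=1.778, σ²_F=1.778.
Largest is σ²_A = 5.444.

A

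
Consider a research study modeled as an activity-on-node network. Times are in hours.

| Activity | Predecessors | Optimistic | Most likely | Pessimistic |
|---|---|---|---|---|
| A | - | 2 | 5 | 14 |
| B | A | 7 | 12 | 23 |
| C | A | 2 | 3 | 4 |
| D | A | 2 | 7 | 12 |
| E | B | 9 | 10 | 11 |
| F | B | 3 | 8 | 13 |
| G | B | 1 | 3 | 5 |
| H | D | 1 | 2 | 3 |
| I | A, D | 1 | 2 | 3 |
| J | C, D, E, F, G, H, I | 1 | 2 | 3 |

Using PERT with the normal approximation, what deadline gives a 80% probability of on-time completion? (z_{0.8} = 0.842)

33.8 hours

te_A = (2 + 4·5 + 14)/6 = 36/6 = 6; σ²_A = ((14−2)/6)² = 4.000
te_B = (7 + 4·12 + 23)/6 = 78/6 = 13; σ²_B = ((23−7)/6)² = 7.111
te_C = (2 + 4·3 + 4)/6 = 18/6 = 3; σ²_C = ((4−2)/6)² = 0.111
te_D = (2 + 4·7 + 12)/6 = 42/6 = 7; σ²_D = ((12−2)/6)² = 2.778
te_E = (9 + 4·10 + 11)/6 = 60/6 = 10; σ²_E = ((11−9)/6)² = 0.111
te_F = (3 + 4·8 + 13)/6 = 48/6 = 8; σ²_F = ((13−3)/6)² = 2.778
te_G = (1 + 4·3 + 5)/6 = 18/6 = 3; σ²_G = ((5−1)/6)² = 0.444
te_H = (1 + 4·2 + 3)/6 = 12/6 = 2; σ²_H = ((3−1)/6)² = 0.111
te_I = (1 + 4·2 + 3)/6 = 12/6 = 2; σ²_I = ((3−1)/6)² = 0.111
te_J = (1 + 4·2 + 3)/6 = 12/6 = 2; σ²_J = ((3−1)/6)² = 0.111

Forward pass:
ES_A = 0; EF_A = 6
ES_B = 6; EF_B = 6+13 = 19
ES_C = 6; EF_C = 6+3 = 9
ES_D = 6; EF_D = 6+7 = 13
ES_E = 19; EF_E = 19+10 = 29
ES_F = 19; EF_F = 19+8 = 27
ES_G = 19; EF_G = 19+3 = 22
ES_H = 13; EF_H = 13+2 = 15
ES_I = max(EF_A=6, EF_D=13) = 13; EF_I = 13+2 = 15
ES_J = max(EF_C=9, EF_D=13, EF_E=29, EF_F=27, EF_G=22, EF_H=15, EF_I=15) = 29; EF_J = 29+2 = 31
Expected project duration μ = 31 hours. Critical path: A → B → E → J.

Variance along critical path = 4.000 + 7.111 + 0.111 + 0.111 = 11.333; σ = 3.367 hours.
D = μ + z·σ = 31 + 0.842·3.367 = 33.8 hours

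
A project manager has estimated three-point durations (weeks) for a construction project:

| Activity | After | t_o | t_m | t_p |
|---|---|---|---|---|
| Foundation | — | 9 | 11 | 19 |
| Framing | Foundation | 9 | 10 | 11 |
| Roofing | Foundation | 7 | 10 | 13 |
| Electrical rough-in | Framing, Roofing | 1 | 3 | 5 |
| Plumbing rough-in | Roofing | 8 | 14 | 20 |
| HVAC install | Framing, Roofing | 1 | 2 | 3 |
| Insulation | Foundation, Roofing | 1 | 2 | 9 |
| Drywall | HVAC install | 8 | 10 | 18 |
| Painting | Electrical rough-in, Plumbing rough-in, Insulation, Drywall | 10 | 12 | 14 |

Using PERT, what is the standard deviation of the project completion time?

te_Foundation = (9 + 4·11 + 19)/6 = 72/6 = 12; σ²_Foundation = ((19−9)/6)² = 2.778
te_Framing = (9 + 4·10 + 11)/6 = 60/6 = 10; σ²_Framing = ((11−9)/6)² = 0.111
te_Roofing = (7 + 4·10 + 13)/6 = 60/6 = 10; σ²_Roofing = ((13−7)/6)² = 1.000
te_Electrical rough-in = (1 + 4·3 + 5)/6 = 18/6 = 3; σ²_Electrical rough-in = ((5−1)/6)² = 0.444
te_Plumbing rough-in = (8 + 4·14 + 20)/6 = 84/6 = 14; σ²_Plumbing rough-in = ((20−8)/6)² = 4.000
te_HVAC install = (1 + 4·2 + 3)/6 = 12/6 = 2; σ²_HVAC install = ((3−1)/6)² = 0.111
te_Insulation = (1 + 4·2 + 9)/6 = 18/6 = 3; σ²_Insulation = ((9−1)/6)² = 1.778
te_Drywall = (8 + 4·10 + 18)/6 = 66/6 = 11; σ²_Drywall = ((18−8)/6)² = 2.778
te_Painting = (10 + 4·12 + 14)/6 = 72/6 = 12; σ²_Painting = ((14−10)/6)² = 0.444

Forward pass:
ES_Foundation = 0; EF_Foundation = 12
ES_Framing = 12; EF_Framing = 12+10 = 22
ES_Roofing = 12; EF_Roofing = 12+10 = 22
ES_Electrical rough-in = max(EF_Framing=22, EF_Roofing=22) = 22; EF_Electrical rough-in = 22+3 = 25
ES_Plumbing rough-in = 22; EF_Plumbing rough-in = 22+14 = 36
ES_HVAC install = max(EF_Framing=22, EF_Roofing=22) = 22; EF_HVAC install = 22+2 = 24
ES_Insulation = max(EF_Foundation=12, EF_Roofing=22) = 22; EF_Insulation = 22+3 = 25
ES_Drywall = 24; EF_Drywall = 24+11 = 35
ES_Painting = max(EF_Electrical rough-in=25, EF_Plumbing rough-in=36, EF_Insulation=25, EF_Drywall=35) = 36; EF_Painting = 36+12 = 48
Expected project duration μ = 48 weeks. Critical path: Foundation → Roofing → Plumbing rough-in → Painting.

Variance along critical path = 2.778 + 1.000 + 4.000 + 0.444 = 8.222
σ = √8.222 = 2.867 weeks

2.87 weeks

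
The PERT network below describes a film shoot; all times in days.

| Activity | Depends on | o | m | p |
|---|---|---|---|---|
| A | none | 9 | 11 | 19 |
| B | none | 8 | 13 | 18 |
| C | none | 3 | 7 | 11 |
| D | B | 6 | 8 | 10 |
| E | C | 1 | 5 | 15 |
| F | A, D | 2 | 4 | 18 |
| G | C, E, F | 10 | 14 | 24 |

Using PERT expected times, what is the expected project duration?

te_A = (9 + 4·11 + 19)/6 = 72/6 = 12
te_B = (8 + 4·13 + 18)/6 = 78/6 = 13
te_C = (3 + 4·7 + 11)/6 = 42/6 = 7
te_D = (6 + 4·8 + 10)/6 = 48/6 = 8
te_E = (1 + 4·5 + 15)/6 = 36/6 = 6
te_F = (2 + 4·4 + 18)/6 = 36/6 = 6
te_G = (10 + 4·14 + 24)/6 = 90/6 = 15

Forward pass:
ES_A = 0; EF_A = 12
ES_B = 0; EF_B = 13
ES_C = 0; EF_C = 7
ES_D = 13; EF_D = 13+8 = 21
ES_E = 7; EF_E = 7+6 = 13
ES_F = max(EF_A=12, EF_D=21) = 21; EF_F = 21+6 = 27
ES_G = max(EF_C=7, EF_E=13, EF_F=27) = 27; EF_G = 27+15 = 42
Expected project duration μ = 42 days. Critical path: B → D → F → G.

42 days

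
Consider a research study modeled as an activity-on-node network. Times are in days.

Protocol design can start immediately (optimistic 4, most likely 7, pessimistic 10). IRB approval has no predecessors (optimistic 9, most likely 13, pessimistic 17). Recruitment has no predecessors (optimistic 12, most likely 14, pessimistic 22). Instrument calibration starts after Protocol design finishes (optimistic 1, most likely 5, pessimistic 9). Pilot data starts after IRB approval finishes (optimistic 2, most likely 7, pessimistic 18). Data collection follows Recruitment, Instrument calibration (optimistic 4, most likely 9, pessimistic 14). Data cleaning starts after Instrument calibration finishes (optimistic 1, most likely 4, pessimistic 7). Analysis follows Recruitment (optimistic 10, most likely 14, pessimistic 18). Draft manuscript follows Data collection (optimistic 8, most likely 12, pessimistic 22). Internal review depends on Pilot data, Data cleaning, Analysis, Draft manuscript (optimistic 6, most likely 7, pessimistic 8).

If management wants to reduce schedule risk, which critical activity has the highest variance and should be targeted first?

te_Protocol design = (4 + 4·7 + 10)/6 = 42/6 = 7; σ²_Protocol design = ((10−4)/6)² = 1.000
te_IRB approval = (9 + 4·13 + 17)/6 = 78/6 = 13; σ²_IRB approval = ((17−9)/6)² = 1.778
te_Recruitment = (12 + 4·14 + 22)/6 = 90/6 = 15; σ²_Recruitment = ((22−12)/6)² = 2.778
te_Instrument calibration = (1 + 4·5 + 9)/6 = 30/6 = 5; σ²_Instrument calibration = ((9−1)/6)² = 1.778
te_Pilot data = (2 + 4·7 + 18)/6 = 48/6 = 8; σ²_Pilot data = ((18−2)/6)² = 7.111
te_Data collection = (4 + 4·9 + 14)/6 = 54/6 = 9; σ²_Data collection = ((14−4)/6)² = 2.778
te_Data cleaning = (1 + 4·4 + 7)/6 = 24/6 = 4; σ²_Data cleaning = ((7−1)/6)² = 1.000
te_Analysis = (10 + 4·14 + 18)/6 = 84/6 = 14; σ²_Analysis = ((18−10)/6)² = 1.778
te_Draft manuscript = (8 + 4·12 + 22)/6 = 78/6 = 13; σ²_Draft manuscript = ((22−8)/6)² = 5.444
te_Internal review = (6 + 4·7 + 8)/6 = 42/6 = 7; σ²_Internal review = ((8−6)/6)² = 0.111

Forward pass:
ES_Protocol design = 0; EF_Protocol design = 7
ES_IRB approval = 0; EF_IRB approval = 13
ES_Recruitment = 0; EF_Recruitment = 15
ES_Instrument calibration = 7; EF_Instrument calibration = 7+5 = 12
ES_Pilot data = 13; EF_Pilot data = 13+8 = 21
ES_Data collection = max(EF_Recruitment=15, EF_Instrument calibration=12) = 15; EF_Data collection = 15+9 = 24
ES_Data cleaning = 12; EF_Data cleaning = 12+4 = 16
ES_Analysis = 15; EF_Analysis = 15+14 = 29
ES_Draft manuscript = 24; EF_Draft manuscript = 24+13 = 37
ES_Internal review = max(EF_Pilot data=21, EF_Data cleaning=16, EF_Analysis=29, EF_Draft manuscript=37) = 37; EF_Internal review = 37+7 = 44
Expected project duration μ = 44 days. Critical path: Recruitment → Data collection → Draft manuscript → Internal review.

Variances on critical path: σ²_Recruitment=2.778, σ²_Data collection=2.778, σ²_Draft manuscript=5.444, σ²_Internal review=0.111.
Largest is σ²_Draft manuscript = 5.444.

Draft manuscript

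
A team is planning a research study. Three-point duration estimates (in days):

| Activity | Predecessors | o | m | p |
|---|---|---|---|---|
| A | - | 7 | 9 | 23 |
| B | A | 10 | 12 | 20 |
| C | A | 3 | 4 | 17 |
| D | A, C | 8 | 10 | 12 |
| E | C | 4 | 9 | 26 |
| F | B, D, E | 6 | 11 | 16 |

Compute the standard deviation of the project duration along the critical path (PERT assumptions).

te_A = (7 + 4·9 + 23)/6 = 66/6 = 11; σ²_A = ((23−7)/6)² = 7.111
te_B = (10 + 4·12 + 20)/6 = 78/6 = 13; σ²_B = ((20−10)/6)² = 2.778
te_C = (3 + 4·4 + 17)/6 = 36/6 = 6; σ²_C = ((17−3)/6)² = 5.444
te_D = (8 + 4·10 + 12)/6 = 60/6 = 10; σ²_D = ((12−8)/6)² = 0.444
te_E = (4 + 4·9 + 26)/6 = 66/6 = 11; σ²_E = ((26−4)/6)² = 13.444
te_F = (6 + 4·11 + 16)/6 = 66/6 = 11; σ²_F = ((16−6)/6)² = 2.778

Forward pass:
ES_A = 0; EF_A = 11
ES_B = 11; EF_B = 11+13 = 24
ES_C = 11; EF_C = 11+6 = 17
ES_D = max(EF_A=11, EF_C=17) = 17; EF_D = 17+10 = 27
ES_E = 17; EF_E = 17+11 = 28
ES_F = max(EF_B=24, EF_D=27, EF_E=28) = 28; EF_F = 28+11 = 39
Expected project duration μ = 39 days. Critical path: A → C → E → F.

Variance along critical path = 7.111 + 5.444 + 13.444 + 2.778 = 28.778
σ = √28.778 = 5.364 days

5.36 days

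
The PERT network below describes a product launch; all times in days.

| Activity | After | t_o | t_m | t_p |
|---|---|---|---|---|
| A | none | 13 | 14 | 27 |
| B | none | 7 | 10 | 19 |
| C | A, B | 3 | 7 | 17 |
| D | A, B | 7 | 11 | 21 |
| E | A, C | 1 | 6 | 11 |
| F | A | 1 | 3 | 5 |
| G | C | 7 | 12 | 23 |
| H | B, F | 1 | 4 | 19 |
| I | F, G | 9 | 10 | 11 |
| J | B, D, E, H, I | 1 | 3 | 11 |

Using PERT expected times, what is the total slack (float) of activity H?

22 days

te_A = (13 + 4·14 + 27)/6 = 96/6 = 16
te_B = (7 + 4·10 + 19)/6 = 66/6 = 11
te_C = (3 + 4·7 + 17)/6 = 48/6 = 8
te_D = (7 + 4·11 + 21)/6 = 72/6 = 12
te_E = (1 + 4·6 + 11)/6 = 36/6 = 6
te_F = (1 + 4·3 + 5)/6 = 18/6 = 3
te_G = (7 + 4·12 + 23)/6 = 78/6 = 13
te_H = (1 + 4·4 + 19)/6 = 36/6 = 6
te_I = (9 + 4·10 + 11)/6 = 60/6 = 10
te_J = (1 + 4·3 + 11)/6 = 24/6 = 4

Forward pass:
ES_A = 0; EF_A = 16
ES_B = 0; EF_B = 11
ES_C = max(EF_A=16, EF_B=11) = 16; EF_C = 16+8 = 24
ES_D = max(EF_A=16, EF_B=11) = 16; EF_D = 16+12 = 28
ES_E = max(EF_A=16, EF_C=24) = 24; EF_E = 24+6 = 30
ES_F = 16; EF_F = 16+3 = 19
ES_G = 24; EF_G = 24+13 = 37
ES_H = max(EF_B=11, EF_F=19) = 19; EF_H = 19+6 = 25
ES_I = max(EF_F=19, EF_G=37) = 37; EF_I = 37+10 = 47
ES_J = max(EF_B=11, EF_D=28, EF_E=30, EF_H=25, EF_I=47) = 47; EF_J = 47+4 = 51
Expected project duration μ = 51 days. Critical path: A → C → G → I → J.

Backward pass:
LF_J = 51; LS_J = 51−4 = 47
LF_I = LS_J = 47; LS_I = 47−10 = 37
LF_H = LS_J = 47; LS_H = 47−6 = 41
LF_G = LS_I = 37; LS_G = 37−13 = 24
LF_F = min(LS_H=41, LS_I=37) = 37; LS_F = 37−3 = 34
LF_E = LS_J = 47; LS_E = 47−6 = 41
LF_D = LS_J = 47; LS_D = 47−12 = 35
LF_C = min(LS_E=41, LS_G=24) = 24; LS_C = 24−8 = 16
LF_B = min(LS_C=16, LS_D=35, LS_H=41, LS_J=47) = 16; LS_B = 16−11 = 5
LF_A = min(LS_C=16, LS_D=35, LS_E=41, LS_F=34) = 16; LS_A = 16−16 = 0
Slack_H = LS_H − ES_H = 41 − 19 = 22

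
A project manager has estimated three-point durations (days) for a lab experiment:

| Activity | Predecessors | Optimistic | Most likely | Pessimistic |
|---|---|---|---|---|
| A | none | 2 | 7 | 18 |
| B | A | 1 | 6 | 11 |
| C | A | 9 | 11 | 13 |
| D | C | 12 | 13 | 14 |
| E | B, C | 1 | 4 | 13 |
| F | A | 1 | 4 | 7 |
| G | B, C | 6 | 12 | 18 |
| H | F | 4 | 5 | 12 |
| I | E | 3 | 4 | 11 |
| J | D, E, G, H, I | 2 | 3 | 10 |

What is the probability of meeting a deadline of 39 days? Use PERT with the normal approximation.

0.836

te_A = (2 + 4·7 + 18)/6 = 48/6 = 8; σ²_A = ((18−2)/6)² = 7.111
te_B = (1 + 4·6 + 11)/6 = 36/6 = 6; σ²_B = ((11−1)/6)² = 2.778
te_C = (9 + 4·11 + 13)/6 = 66/6 = 11; σ²_C = ((13−9)/6)² = 0.444
te_D = (12 + 4·13 + 14)/6 = 78/6 = 13; σ²_D = ((14−12)/6)² = 0.111
te_E = (1 + 4·4 + 13)/6 = 30/6 = 5; σ²_E = ((13−1)/6)² = 4.000
te_F = (1 + 4·4 + 7)/6 = 24/6 = 4; σ²_F = ((7−1)/6)² = 1.000
te_G = (6 + 4·12 + 18)/6 = 72/6 = 12; σ²_G = ((18−6)/6)² = 4.000
te_H = (4 + 4·5 + 12)/6 = 36/6 = 6; σ²_H = ((12−4)/6)² = 1.778
te_I = (3 + 4·4 + 11)/6 = 30/6 = 5; σ²_I = ((11−3)/6)² = 1.778
te_J = (2 + 4·3 + 10)/6 = 24/6 = 4; σ²_J = ((10−2)/6)² = 1.778

Forward pass:
ES_A = 0; EF_A = 8
ES_B = 8; EF_B = 8+6 = 14
ES_C = 8; EF_C = 8+11 = 19
ES_D = 19; EF_D = 19+13 = 32
ES_E = max(EF_B=14, EF_C=19) = 19; EF_E = 19+5 = 24
ES_F = 8; EF_F = 8+4 = 12
ES_G = max(EF_B=14, EF_C=19) = 19; EF_G = 19+12 = 31
ES_H = 12; EF_H = 12+6 = 18
ES_I = 24; EF_I = 24+5 = 29
ES_J = max(EF_D=32, EF_E=24, EF_G=31, EF_H=18, EF_I=29) = 32; EF_J = 32+4 = 36
Expected project duration μ = 36 days. Critical path: A → C → D → J.

Variance along critical path = 7.111 + 0.444 + 0.111 + 1.778 = 9.444; σ = √9.444 = 3.073 days.
Z = (39 − 36) / 3.073 = 0.976
P(T ≤ 39) = Φ(0.976) ≈ 0.836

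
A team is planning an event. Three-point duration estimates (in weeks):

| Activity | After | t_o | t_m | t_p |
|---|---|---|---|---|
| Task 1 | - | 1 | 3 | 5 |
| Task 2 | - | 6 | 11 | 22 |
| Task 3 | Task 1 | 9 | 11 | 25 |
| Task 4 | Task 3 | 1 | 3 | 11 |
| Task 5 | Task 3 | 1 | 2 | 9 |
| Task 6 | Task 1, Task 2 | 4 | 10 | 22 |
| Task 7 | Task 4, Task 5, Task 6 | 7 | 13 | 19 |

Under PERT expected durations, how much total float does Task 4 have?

te_Task 1 = (1 + 4·3 + 5)/6 = 18/6 = 3
te_Task 2 = (6 + 4·11 + 22)/6 = 72/6 = 12
te_Task 3 = (9 + 4·11 + 25)/6 = 78/6 = 13
te_Task 4 = (1 + 4·3 + 11)/6 = 24/6 = 4
te_Task 5 = (1 + 4·2 + 9)/6 = 18/6 = 3
te_Task 6 = (4 + 4·10 + 22)/6 = 66/6 = 11
te_Task 7 = (7 + 4·13 + 19)/6 = 78/6 = 13

Forward pass:
ES_Task 1 = 0; EF_Task 1 = 3
ES_Task 2 = 0; EF_Task 2 = 12
ES_Task 3 = 3; EF_Task 3 = 3+13 = 16
ES_Task 4 = 16; EF_Task 4 = 16+4 = 20
ES_Task 5 = 16; EF_Task 5 = 16+3 = 19
ES_Task 6 = max(EF_Task 1=3, EF_Task 2=12) = 12; EF_Task 6 = 12+11 = 23
ES_Task 7 = max(EF_Task 4=20, EF_Task 5=19, EF_Task 6=23) = 23; EF_Task 7 = 23+13 = 36
Expected project duration μ = 36 weeks. Critical path: Task 2 → Task 6 → Task 7.

Backward pass:
LF_Task 7 = 36; LS_Task 7 = 36−13 = 23
LF_Task 6 = LS_Task 7 = 23; LS_Task 6 = 23−11 = 12
LF_Task 5 = LS_Task 7 = 23; LS_Task 5 = 23−3 = 20
LF_Task 4 = LS_Task 7 = 23; LS_Task 4 = 23−4 = 19
LF_Task 3 = min(LS_Task 4=19, LS_Task 5=20) = 19; LS_Task 3 = 19−13 = 6
LF_Task 2 = LS_Task 6 = 12; LS_Task 2 = 12−12 = 0
LF_Task 1 = min(LS_Task 3=6, LS_Task 6=12) = 6; LS_Task 1 = 6−3 = 3
Slack_Task 4 = LS_Task 4 − ES_Task 4 = 19 − 16 = 3

3 weeks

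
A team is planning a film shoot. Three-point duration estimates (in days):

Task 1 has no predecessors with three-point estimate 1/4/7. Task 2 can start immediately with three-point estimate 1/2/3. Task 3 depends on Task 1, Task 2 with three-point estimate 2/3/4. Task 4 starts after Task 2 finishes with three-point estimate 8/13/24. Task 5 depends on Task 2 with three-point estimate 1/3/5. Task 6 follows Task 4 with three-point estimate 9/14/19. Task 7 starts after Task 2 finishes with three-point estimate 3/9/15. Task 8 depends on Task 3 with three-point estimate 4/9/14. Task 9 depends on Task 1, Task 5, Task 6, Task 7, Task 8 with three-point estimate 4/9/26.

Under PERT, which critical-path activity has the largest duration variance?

te_Task 1 = (1 + 4·4 + 7)/6 = 24/6 = 4; σ²_Task 1 = ((7−1)/6)² = 1.000
te_Task 2 = (1 + 4·2 + 3)/6 = 12/6 = 2; σ²_Task 2 = ((3−1)/6)² = 0.111
te_Task 3 = (2 + 4·3 + 4)/6 = 18/6 = 3; σ²_Task 3 = ((4−2)/6)² = 0.111
te_Task 4 = (8 + 4·13 + 24)/6 = 84/6 = 14; σ²_Task 4 = ((24−8)/6)² = 7.111
te_Task 5 = (1 + 4·3 + 5)/6 = 18/6 = 3; σ²_Task 5 = ((5−1)/6)² = 0.444
te_Task 6 = (9 + 4·14 + 19)/6 = 84/6 = 14; σ²_Task 6 = ((19−9)/6)² = 2.778
te_Task 7 = (3 + 4·9 + 15)/6 = 54/6 = 9; σ²_Task 7 = ((15−3)/6)² = 4.000
te_Task 8 = (4 + 4·9 + 14)/6 = 54/6 = 9; σ²_Task 8 = ((14−4)/6)² = 2.778
te_Task 9 = (4 + 4·9 + 26)/6 = 66/6 = 11; σ²_Task 9 = ((26−4)/6)² = 13.444

Forward pass:
ES_Task 1 = 0; EF_Task 1 = 4
ES_Task 2 = 0; EF_Task 2 = 2
ES_Task 3 = max(EF_Task 1=4, EF_Task 2=2) = 4; EF_Task 3 = 4+3 = 7
ES_Task 4 = 2; EF_Task 4 = 2+14 = 16
ES_Task 5 = 2; EF_Task 5 = 2+3 = 5
ES_Task 6 = 16; EF_Task 6 = 16+14 = 30
ES_Task 7 = 2; EF_Task 7 = 2+9 = 11
ES_Task 8 = 7; EF_Task 8 = 7+9 = 16
ES_Task 9 = max(EF_Task 1=4, EF_Task 5=5, EF_Task 6=30, EF_Task 7=11, EF_Task 8=16) = 30; EF_Task 9 = 30+11 = 41
Expected project duration μ = 41 days. Critical path: Task 2 → Task 4 → Task 6 → Task 9.

Variances on critical path: σ²_Task 2=0.111, σ²_Task 4=7.111, σ²_Task 6=2.778, σ²_Task 9=13.444.
Largest is σ²_Task 9 = 13.444.

Task 9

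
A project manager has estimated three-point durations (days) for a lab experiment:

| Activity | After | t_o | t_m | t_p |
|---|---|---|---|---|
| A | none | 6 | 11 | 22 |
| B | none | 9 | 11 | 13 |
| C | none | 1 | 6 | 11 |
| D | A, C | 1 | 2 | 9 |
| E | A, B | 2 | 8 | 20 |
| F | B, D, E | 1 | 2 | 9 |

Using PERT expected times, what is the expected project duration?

te_A = (6 + 4·11 + 22)/6 = 72/6 = 12
te_B = (9 + 4·11 + 13)/6 = 66/6 = 11
te_C = (1 + 4·6 + 11)/6 = 36/6 = 6
te_D = (1 + 4·2 + 9)/6 = 18/6 = 3
te_E = (2 + 4·8 + 20)/6 = 54/6 = 9
te_F = (1 + 4·2 + 9)/6 = 18/6 = 3

Forward pass:
ES_A = 0; EF_A = 12
ES_B = 0; EF_B = 11
ES_C = 0; EF_C = 6
ES_D = max(EF_A=12, EF_C=6) = 12; EF_D = 12+3 = 15
ES_E = max(EF_A=12, EF_B=11) = 12; EF_E = 12+9 = 21
ES_F = max(EF_B=11, EF_D=15, EF_E=21) = 21; EF_F = 21+3 = 24
Expected project duration μ = 24 days. Critical path: A → E → F.

24 days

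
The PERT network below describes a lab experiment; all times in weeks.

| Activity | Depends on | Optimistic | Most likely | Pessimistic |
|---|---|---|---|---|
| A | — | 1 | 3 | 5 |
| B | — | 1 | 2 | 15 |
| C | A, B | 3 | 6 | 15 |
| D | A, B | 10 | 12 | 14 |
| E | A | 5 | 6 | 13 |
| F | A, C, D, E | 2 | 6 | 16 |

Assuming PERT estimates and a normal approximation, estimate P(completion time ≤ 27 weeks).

0.883

te_A = (1 + 4·3 + 5)/6 = 18/6 = 3; σ²_A = ((5−1)/6)² = 0.444
te_B = (1 + 4·2 + 15)/6 = 24/6 = 4; σ²_B = ((15−1)/6)² = 5.444
te_C = (3 + 4·6 + 15)/6 = 42/6 = 7; σ²_C = ((15−3)/6)² = 4.000
te_D = (10 + 4·12 + 14)/6 = 72/6 = 12; σ²_D = ((14−10)/6)² = 0.444
te_E = (5 + 4·6 + 13)/6 = 42/6 = 7; σ²_E = ((13−5)/6)² = 1.778
te_F = (2 + 4·6 + 16)/6 = 42/6 = 7; σ²_F = ((16−2)/6)² = 5.444

Forward pass:
ES_A = 0; EF_A = 3
ES_B = 0; EF_B = 4
ES_C = max(EF_A=3, EF_B=4) = 4; EF_C = 4+7 = 11
ES_D = max(EF_A=3, EF_B=4) = 4; EF_D = 4+12 = 16
ES_E = 3; EF_E = 3+7 = 10
ES_F = max(EF_A=3, EF_C=11, EF_D=16, EF_E=10) = 16; EF_F = 16+7 = 23
Expected project duration μ = 23 weeks. Critical path: B → D → F.

Variance along critical path = 5.444 + 0.444 + 5.444 = 11.333; σ = √11.333 = 3.367 weeks.
Z = (27 − 23) / 3.367 = 1.188
P(T ≤ 27) = Φ(1.188) ≈ 0.883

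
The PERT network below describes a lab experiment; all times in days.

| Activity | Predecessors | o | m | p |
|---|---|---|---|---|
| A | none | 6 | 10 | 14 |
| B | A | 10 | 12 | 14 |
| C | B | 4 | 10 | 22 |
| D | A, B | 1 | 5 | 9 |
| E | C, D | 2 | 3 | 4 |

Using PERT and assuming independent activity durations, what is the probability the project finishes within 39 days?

0.814

te_A = (6 + 4·10 + 14)/6 = 60/6 = 10; σ²_A = ((14−6)/6)² = 1.778
te_B = (10 + 4·12 + 14)/6 = 72/6 = 12; σ²_B = ((14−10)/6)² = 0.444
te_C = (4 + 4·10 + 22)/6 = 66/6 = 11; σ²_C = ((22−4)/6)² = 9.000
te_D = (1 + 4·5 + 9)/6 = 30/6 = 5; σ²_D = ((9−1)/6)² = 1.778
te_E = (2 + 4·3 + 4)/6 = 18/6 = 3; σ²_E = ((4−2)/6)² = 0.111

Forward pass:
ES_A = 0; EF_A = 10
ES_B = 10; EF_B = 10+12 = 22
ES_C = 22; EF_C = 22+11 = 33
ES_D = max(EF_A=10, EF_B=22) = 22; EF_D = 22+5 = 27
ES_E = max(EF_C=33, EF_D=27) = 33; EF_E = 33+3 = 36
Expected project duration μ = 36 days. Critical path: A → B → C → E.

Variance along critical path = 1.778 + 0.444 + 9.000 + 0.111 = 11.333; σ = √11.333 = 3.367 days.
Z = (39 − 36) / 3.367 = 0.891
P(T ≤ 39) = Φ(0.891) ≈ 0.814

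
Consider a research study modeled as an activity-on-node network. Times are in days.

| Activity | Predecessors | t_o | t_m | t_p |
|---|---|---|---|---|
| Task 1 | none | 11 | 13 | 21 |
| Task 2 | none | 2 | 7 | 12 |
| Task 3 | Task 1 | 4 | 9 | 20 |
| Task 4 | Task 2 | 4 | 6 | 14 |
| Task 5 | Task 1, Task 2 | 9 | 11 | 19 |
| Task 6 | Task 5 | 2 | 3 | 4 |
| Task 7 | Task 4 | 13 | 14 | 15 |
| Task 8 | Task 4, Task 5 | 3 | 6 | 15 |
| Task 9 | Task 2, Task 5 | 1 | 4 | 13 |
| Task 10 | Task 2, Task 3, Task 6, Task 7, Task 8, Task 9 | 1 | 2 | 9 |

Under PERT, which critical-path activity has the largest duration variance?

Task 8

te_Task 1 = (11 + 4·13 + 21)/6 = 84/6 = 14; σ²_Task 1 = ((21−11)/6)² = 2.778
te_Task 2 = (2 + 4·7 + 12)/6 = 42/6 = 7; σ²_Task 2 = ((12−2)/6)² = 2.778
te_Task 3 = (4 + 4·9 + 20)/6 = 60/6 = 10; σ²_Task 3 = ((20−4)/6)² = 7.111
te_Task 4 = (4 + 4·6 + 14)/6 = 42/6 = 7; σ²_Task 4 = ((14−4)/6)² = 2.778
te_Task 5 = (9 + 4·11 + 19)/6 = 72/6 = 12; σ²_Task 5 = ((19−9)/6)² = 2.778
te_Task 6 = (2 + 4·3 + 4)/6 = 18/6 = 3; σ²_Task 6 = ((4−2)/6)² = 0.111
te_Task 7 = (13 + 4·14 + 15)/6 = 84/6 = 14; σ²_Task 7 = ((15−13)/6)² = 0.111
te_Task 8 = (3 + 4·6 + 15)/6 = 42/6 = 7; σ²_Task 8 = ((15−3)/6)² = 4.000
te_Task 9 = (1 + 4·4 + 13)/6 = 30/6 = 5; σ²_Task 9 = ((13−1)/6)² = 4.000
te_Task 10 = (1 + 4·2 + 9)/6 = 18/6 = 3; σ²_Task 10 = ((9−1)/6)² = 1.778

Forward pass:
ES_Task 1 = 0; EF_Task 1 = 14
ES_Task 2 = 0; EF_Task 2 = 7
ES_Task 3 = 14; EF_Task 3 = 14+10 = 24
ES_Task 4 = 7; EF_Task 4 = 7+7 = 14
ES_Task 5 = max(EF_Task 1=14, EF_Task 2=7) = 14; EF_Task 5 = 14+12 = 26
ES_Task 6 = 26; EF_Task 6 = 26+3 = 29
ES_Task 7 = 14; EF_Task 7 = 14+14 = 28
ES_Task 8 = max(EF_Task 4=14, EF_Task 5=26) = 26; EF_Task 8 = 26+7 = 33
ES_Task 9 = max(EF_Task 2=7, EF_Task 5=26) = 26; EF_Task 9 = 26+5 = 31
ES_Task 10 = max(EF_Task 2=7, EF_Task 3=24, EF_Task 6=29, EF_Task 7=28, EF_Task 8=33, EF_Task 9=31) = 33; EF_Task 10 = 33+3 = 36
Expected project duration μ = 36 days. Critical path: Task 1 → Task 5 → Task 8 → Task 10.

Variances on critical path: σ²_Task 1=2.778, σ²_Task 5=2.778, σ²_Task 8=4.000, σ²_Task 10=1.778.
Largest is σ²_Task 8 = 4.000.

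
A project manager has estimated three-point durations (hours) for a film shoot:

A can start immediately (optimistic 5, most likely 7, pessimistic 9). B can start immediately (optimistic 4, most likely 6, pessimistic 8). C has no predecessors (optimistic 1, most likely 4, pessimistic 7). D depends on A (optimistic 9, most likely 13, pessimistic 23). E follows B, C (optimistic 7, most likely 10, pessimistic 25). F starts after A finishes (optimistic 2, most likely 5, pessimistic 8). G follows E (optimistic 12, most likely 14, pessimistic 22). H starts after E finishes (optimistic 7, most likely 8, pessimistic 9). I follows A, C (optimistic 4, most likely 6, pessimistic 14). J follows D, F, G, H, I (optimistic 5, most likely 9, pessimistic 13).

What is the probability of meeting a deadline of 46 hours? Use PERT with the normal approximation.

te_A = (5 + 4·7 + 9)/6 = 42/6 = 7; σ²_A = ((9−5)/6)² = 0.444
te_B = (4 + 4·6 + 8)/6 = 36/6 = 6; σ²_B = ((8−4)/6)² = 0.444
te_C = (1 + 4·4 + 7)/6 = 24/6 = 4; σ²_C = ((7−1)/6)² = 1.000
te_D = (9 + 4·13 + 23)/6 = 84/6 = 14; σ²_D = ((23−9)/6)² = 5.444
te_E = (7 + 4·10 + 25)/6 = 72/6 = 12; σ²_E = ((25−7)/6)² = 9.000
te_F = (2 + 4·5 + 8)/6 = 30/6 = 5; σ²_F = ((8−2)/6)² = 1.000
te_G = (12 + 4·14 + 22)/6 = 90/6 = 15; σ²_G = ((22−12)/6)² = 2.778
te_H = (7 + 4·8 + 9)/6 = 48/6 = 8; σ²_H = ((9−7)/6)² = 0.111
te_I = (4 + 4·6 + 14)/6 = 42/6 = 7; σ²_I = ((14−4)/6)² = 2.778
te_J = (5 + 4·9 + 13)/6 = 54/6 = 9; σ²_J = ((13−5)/6)² = 1.778

Forward pass:
ES_A = 0; EF_A = 7
ES_B = 0; EF_B = 6
ES_C = 0; EF_C = 4
ES_D = 7; EF_D = 7+14 = 21
ES_E = max(EF_B=6, EF_C=4) = 6; EF_E = 6+12 = 18
ES_F = 7; EF_F = 7+5 = 12
ES_G = 18; EF_G = 18+15 = 33
ES_H = 18; EF_H = 18+8 = 26
ES_I = max(EF_A=7, EF_C=4) = 7; EF_I = 7+7 = 14
ES_J = max(EF_D=21, EF_F=12, EF_G=33, EF_H=26, EF_I=14) = 33; EF_J = 33+9 = 42
Expected project duration μ = 42 hours. Critical path: B → E → G → J.

Variance along critical path = 0.444 + 9.000 + 2.778 + 1.778 = 14.000; σ = √14.000 = 3.742 hours.
Z = (46 − 42) / 3.742 = 1.069
P(T ≤ 46) = Φ(1.069) ≈ 0.857

0.857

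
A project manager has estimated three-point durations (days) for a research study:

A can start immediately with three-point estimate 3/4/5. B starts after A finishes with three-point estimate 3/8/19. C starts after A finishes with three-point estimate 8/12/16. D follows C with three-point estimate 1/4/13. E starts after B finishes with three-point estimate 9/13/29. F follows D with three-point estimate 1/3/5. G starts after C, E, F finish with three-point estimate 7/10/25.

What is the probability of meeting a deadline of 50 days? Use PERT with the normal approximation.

te_A = (3 + 4·4 + 5)/6 = 24/6 = 4; σ²_A = ((5−3)/6)² = 0.111
te_B = (3 + 4·8 + 19)/6 = 54/6 = 9; σ²_B = ((19−3)/6)² = 7.111
te_C = (8 + 4·12 + 16)/6 = 72/6 = 12; σ²_C = ((16−8)/6)² = 1.778
te_D = (1 + 4·4 + 13)/6 = 30/6 = 5; σ²_D = ((13−1)/6)² = 4.000
te_E = (9 + 4·13 + 29)/6 = 90/6 = 15; σ²_E = ((29−9)/6)² = 11.111
te_F = (1 + 4·3 + 5)/6 = 18/6 = 3; σ²_F = ((5−1)/6)² = 0.444
te_G = (7 + 4·10 + 25)/6 = 72/6 = 12; σ²_G = ((25−7)/6)² = 9.000

Forward pass:
ES_A = 0; EF_A = 4
ES_B = 4; EF_B = 4+9 = 13
ES_C = 4; EF_C = 4+12 = 16
ES_D = 16; EF_D = 16+5 = 21
ES_E = 13; EF_E = 13+15 = 28
ES_F = 21; EF_F = 21+3 = 24
ES_G = max(EF_C=16, EF_E=28, EF_F=24) = 28; EF_G = 28+12 = 40
Expected project duration μ = 40 days. Critical path: A → B → E → G.

Variance along critical path = 0.111 + 7.111 + 11.111 + 9.000 = 27.333; σ = √27.333 = 5.228 days.
Z = (50 − 40) / 5.228 = 1.913
P(T ≤ 50) = Φ(1.913) ≈ 0.972

0.972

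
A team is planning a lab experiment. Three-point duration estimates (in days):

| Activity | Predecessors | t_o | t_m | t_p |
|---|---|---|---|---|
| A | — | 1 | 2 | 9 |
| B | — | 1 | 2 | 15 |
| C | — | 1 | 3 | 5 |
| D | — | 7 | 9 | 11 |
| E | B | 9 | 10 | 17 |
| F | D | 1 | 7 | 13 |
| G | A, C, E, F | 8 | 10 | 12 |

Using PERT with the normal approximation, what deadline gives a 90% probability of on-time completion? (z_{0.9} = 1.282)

te_A = (1 + 4·2 + 9)/6 = 18/6 = 3; σ²_A = ((9−1)/6)² = 1.778
te_B = (1 + 4·2 + 15)/6 = 24/6 = 4; σ²_B = ((15−1)/6)² = 5.444
te_C = (1 + 4·3 + 5)/6 = 18/6 = 3; σ²_C = ((5−1)/6)² = 0.444
te_D = (7 + 4·9 + 11)/6 = 54/6 = 9; σ²_D = ((11−7)/6)² = 0.444
te_E = (9 + 4·10 + 17)/6 = 66/6 = 11; σ²_E = ((17−9)/6)² = 1.778
te_F = (1 + 4·7 + 13)/6 = 42/6 = 7; σ²_F = ((13−1)/6)² = 4.000
te_G = (8 + 4·10 + 12)/6 = 60/6 = 10; σ²_G = ((12−8)/6)² = 0.444

Forward pass:
ES_A = 0; EF_A = 3
ES_B = 0; EF_B = 4
ES_C = 0; EF_C = 3
ES_D = 0; EF_D = 9
ES_E = 4; EF_E = 4+11 = 15
ES_F = 9; EF_F = 9+7 = 16
ES_G = max(EF_A=3, EF_C=3, EF_E=15, EF_F=16) = 16; EF_G = 16+10 = 26
Expected project duration μ = 26 days. Critical path: D → F → G.

Variance along critical path = 0.444 + 4.000 + 0.444 = 4.889; σ = 2.211 days.
D = μ + z·σ = 26 + 1.282·2.211 = 28.8 days

28.8 days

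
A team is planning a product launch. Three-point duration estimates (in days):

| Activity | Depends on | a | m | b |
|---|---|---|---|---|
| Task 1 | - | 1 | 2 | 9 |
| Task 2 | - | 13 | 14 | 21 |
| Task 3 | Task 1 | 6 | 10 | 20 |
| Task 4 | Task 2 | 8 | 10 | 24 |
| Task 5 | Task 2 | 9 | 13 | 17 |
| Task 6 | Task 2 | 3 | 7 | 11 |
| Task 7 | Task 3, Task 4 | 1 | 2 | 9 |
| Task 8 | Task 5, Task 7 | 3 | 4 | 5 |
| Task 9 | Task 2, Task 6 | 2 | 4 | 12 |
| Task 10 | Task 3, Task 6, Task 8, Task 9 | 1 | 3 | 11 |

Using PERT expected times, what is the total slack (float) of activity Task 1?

te_Task 1 = (1 + 4·2 + 9)/6 = 18/6 = 3
te_Task 2 = (13 + 4·14 + 21)/6 = 90/6 = 15
te_Task 3 = (6 + 4·10 + 20)/6 = 66/6 = 11
te_Task 4 = (8 + 4·10 + 24)/6 = 72/6 = 12
te_Task 5 = (9 + 4·13 + 17)/6 = 78/6 = 13
te_Task 6 = (3 + 4·7 + 11)/6 = 42/6 = 7
te_Task 7 = (1 + 4·2 + 9)/6 = 18/6 = 3
te_Task 8 = (3 + 4·4 + 5)/6 = 24/6 = 4
te_Task 9 = (2 + 4·4 + 12)/6 = 30/6 = 5
te_Task 10 = (1 + 4·3 + 11)/6 = 24/6 = 4

Forward pass:
ES_Task 1 = 0; EF_Task 1 = 3
ES_Task 2 = 0; EF_Task 2 = 15
ES_Task 3 = 3; EF_Task 3 = 3+11 = 14
ES_Task 4 = 15; EF_Task 4 = 15+12 = 27
ES_Task 5 = 15; EF_Task 5 = 15+13 = 28
ES_Task 6 = 15; EF_Task 6 = 15+7 = 22
ES_Task 7 = max(EF_Task 3=14, EF_Task 4=27) = 27; EF_Task 7 = 27+3 = 30
ES_Task 8 = max(EF_Task 5=28, EF_Task 7=30) = 30; EF_Task 8 = 30+4 = 34
ES_Task 9 = max(EF_Task 2=15, EF_Task 6=22) = 22; EF_Task 9 = 22+5 = 27
ES_Task 10 = max(EF_Task 3=14, EF_Task 6=22, EF_Task 8=34, EF_Task 9=27) = 34; EF_Task 10 = 34+4 = 38
Expected project duration μ = 38 days. Critical path: Task 2 → Task 4 → Task 7 → Task 8 → Task 10.

Backward pass:
LF_Task 10 = 38; LS_Task 10 = 38−4 = 34
LF_Task 9 = LS_Task 10 = 34; LS_Task 9 = 34−5 = 29
LF_Task 8 = LS_Task 10 = 34; LS_Task 8 = 34−4 = 30
LF_Task 7 = LS_Task 8 = 30; LS_Task 7 = 30−3 = 27
LF_Task 6 = min(LS_Task 9=29, LS_Task 10=34) = 29; LS_Task 6 = 29−7 = 22
LF_Task 5 = LS_Task 8 = 30; LS_Task 5 = 30−13 = 17
LF_Task 4 = LS_Task 7 = 27; LS_Task 4 = 27−12 = 15
LF_Task 3 = min(LS_Task 7=27, LS_Task 10=34) = 27; LS_Task 3 = 27−11 = 16
LF_Task 2 = min(LS_Task 4=15, LS_Task 5=17, LS_Task 6=22, LS_Task 9=29) = 15; LS_Task 2 = 15−15 = 0
LF_Task 1 = LS_Task 3 = 16; LS_Task 1 = 16−3 = 13
Slack_Task 1 = LS_Task 1 − ES_Task 1 = 13 − 0 = 13

13 days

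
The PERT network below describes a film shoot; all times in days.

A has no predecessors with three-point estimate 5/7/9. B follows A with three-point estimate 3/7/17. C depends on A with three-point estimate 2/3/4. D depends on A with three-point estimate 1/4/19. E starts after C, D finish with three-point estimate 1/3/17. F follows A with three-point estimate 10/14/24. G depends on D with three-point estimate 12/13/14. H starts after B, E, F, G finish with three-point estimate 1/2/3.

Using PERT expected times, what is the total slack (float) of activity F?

te_A = (5 + 4·7 + 9)/6 = 42/6 = 7
te_B = (3 + 4·7 + 17)/6 = 48/6 = 8
te_C = (2 + 4·3 + 4)/6 = 18/6 = 3
te_D = (1 + 4·4 + 19)/6 = 36/6 = 6
te_E = (1 + 4·3 + 17)/6 = 30/6 = 5
te_F = (10 + 4·14 + 24)/6 = 90/6 = 15
te_G = (12 + 4·13 + 14)/6 = 78/6 = 13
te_H = (1 + 4·2 + 3)/6 = 12/6 = 2

Forward pass:
ES_A = 0; EF_A = 7
ES_B = 7; EF_B = 7+8 = 15
ES_C = 7; EF_C = 7+3 = 10
ES_D = 7; EF_D = 7+6 = 13
ES_E = max(EF_C=10, EF_D=13) = 13; EF_E = 13+5 = 18
ES_F = 7; EF_F = 7+15 = 22
ES_G = 13; EF_G = 13+13 = 26
ES_H = max(EF_B=15, EF_E=18, EF_F=22, EF_G=26) = 26; EF_H = 26+2 = 28
Expected project duration μ = 28 days. Critical path: A → D → G → H.

Backward pass:
LF_H = 28; LS_H = 28−2 = 26
LF_G = LS_H = 26; LS_G = 26−13 = 13
LF_F = LS_H = 26; LS_F = 26−15 = 11
LF_E = LS_H = 26; LS_E = 26−5 = 21
LF_D = min(LS_E=21, LS_G=13) = 13; LS_D = 13−6 = 7
LF_C = LS_E = 21; LS_C = 21−3 = 18
LF_B = LS_H = 26; LS_B = 26−8 = 18
LF_A = min(LS_B=18, LS_C=18, LS_D=7, LS_F=11) = 7; LS_A = 7−7 = 0
Slack_F = LS_F − ES_F = 11 − 7 = 4

4 days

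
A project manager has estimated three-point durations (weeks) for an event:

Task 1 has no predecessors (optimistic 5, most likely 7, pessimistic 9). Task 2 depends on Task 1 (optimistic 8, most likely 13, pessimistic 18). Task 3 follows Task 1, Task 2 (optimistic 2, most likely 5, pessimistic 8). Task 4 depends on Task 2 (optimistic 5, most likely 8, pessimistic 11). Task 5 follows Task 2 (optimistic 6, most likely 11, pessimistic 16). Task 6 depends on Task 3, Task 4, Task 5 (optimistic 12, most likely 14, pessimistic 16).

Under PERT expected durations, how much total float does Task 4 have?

te_Task 1 = (5 + 4·7 + 9)/6 = 42/6 = 7
te_Task 2 = (8 + 4·13 + 18)/6 = 78/6 = 13
te_Task 3 = (2 + 4·5 + 8)/6 = 30/6 = 5
te_Task 4 = (5 + 4·8 + 11)/6 = 48/6 = 8
te_Task 5 = (6 + 4·11 + 16)/6 = 66/6 = 11
te_Task 6 = (12 + 4·14 + 16)/6 = 84/6 = 14

Forward pass:
ES_Task 1 = 0; EF_Task 1 = 7
ES_Task 2 = 7; EF_Task 2 = 7+13 = 20
ES_Task 3 = max(EF_Task 1=7, EF_Task 2=20) = 20; EF_Task 3 = 20+5 = 25
ES_Task 4 = 20; EF_Task 4 = 20+8 = 28
ES_Task 5 = 20; EF_Task 5 = 20+11 = 31
ES_Task 6 = max(EF_Task 3=25, EF_Task 4=28, EF_Task 5=31) = 31; EF_Task 6 = 31+14 = 45
Expected project duration μ = 45 weeks. Critical path: Task 1 → Task 2 → Task 5 → Task 6.

Backward pass:
LF_Task 6 = 45; LS_Task 6 = 45−14 = 31
LF_Task 5 = LS_Task 6 = 31; LS_Task 5 = 31−11 = 20
LF_Task 4 = LS_Task 6 = 31; LS_Task 4 = 31−8 = 23
LF_Task 3 = LS_Task 6 = 31; LS_Task 3 = 31−5 = 26
LF_Task 2 = min(LS_Task 3=26, LS_Task 4=23, LS_Task 5=20) = 20; LS_Task 2 = 20−13 = 7
LF_Task 1 = min(LS_Task 2=7, LS_Task 3=26) = 7; LS_Task 1 = 7−7 = 0
Slack_Task 4 = LS_Task 4 − ES_Task 4 = 23 − 20 = 3

3 weeks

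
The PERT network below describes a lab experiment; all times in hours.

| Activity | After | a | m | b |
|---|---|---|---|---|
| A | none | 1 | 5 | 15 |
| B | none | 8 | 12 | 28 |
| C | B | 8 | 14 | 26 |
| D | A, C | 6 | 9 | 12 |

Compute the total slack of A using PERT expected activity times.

te_A = (1 + 4·5 + 15)/6 = 36/6 = 6
te_B = (8 + 4·12 + 28)/6 = 84/6 = 14
te_C = (8 + 4·14 + 26)/6 = 90/6 = 15
te_D = (6 + 4·9 + 12)/6 = 54/6 = 9

Forward pass:
ES_A = 0; EF_A = 6
ES_B = 0; EF_B = 14
ES_C = 14; EF_C = 14+15 = 29
ES_D = max(EF_A=6, EF_C=29) = 29; EF_D = 29+9 = 38
Expected project duration μ = 38 hours. Critical path: B → C → D.

Backward pass:
LF_D = 38; LS_D = 38−9 = 29
LF_C = LS_D = 29; LS_C = 29−15 = 14
LF_B = LS_C = 14; LS_B = 14−14 = 0
LF_A = LS_D = 29; LS_A = 29−6 = 23
Slack_A = LS_A − ES_A = 23 − 0 = 23

23 hours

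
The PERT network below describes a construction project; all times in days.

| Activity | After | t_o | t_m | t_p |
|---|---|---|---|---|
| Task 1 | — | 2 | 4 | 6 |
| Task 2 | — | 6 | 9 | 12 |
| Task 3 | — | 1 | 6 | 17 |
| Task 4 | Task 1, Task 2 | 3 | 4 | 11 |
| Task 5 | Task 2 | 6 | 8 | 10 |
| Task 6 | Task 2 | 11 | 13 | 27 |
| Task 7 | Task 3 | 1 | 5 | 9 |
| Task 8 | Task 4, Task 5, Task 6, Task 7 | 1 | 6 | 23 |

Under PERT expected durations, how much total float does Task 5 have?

7 days

te_Task 1 = (2 + 4·4 + 6)/6 = 24/6 = 4
te_Task 2 = (6 + 4·9 + 12)/6 = 54/6 = 9
te_Task 3 = (1 + 4·6 + 17)/6 = 42/6 = 7
te_Task 4 = (3 + 4·4 + 11)/6 = 30/6 = 5
te_Task 5 = (6 + 4·8 + 10)/6 = 48/6 = 8
te_Task 6 = (11 + 4·13 + 27)/6 = 90/6 = 15
te_Task 7 = (1 + 4·5 + 9)/6 = 30/6 = 5
te_Task 8 = (1 + 4·6 + 23)/6 = 48/6 = 8

Forward pass:
ES_Task 1 = 0; EF_Task 1 = 4
ES_Task 2 = 0; EF_Task 2 = 9
ES_Task 3 = 0; EF_Task 3 = 7
ES_Task 4 = max(EF_Task 1=4, EF_Task 2=9) = 9; EF_Task 4 = 9+5 = 14
ES_Task 5 = 9; EF_Task 5 = 9+8 = 17
ES_Task 6 = 9; EF_Task 6 = 9+15 = 24
ES_Task 7 = 7; EF_Task 7 = 7+5 = 12
ES_Task 8 = max(EF_Task 4=14, EF_Task 5=17, EF_Task 6=24, EF_Task 7=12) = 24; EF_Task 8 = 24+8 = 32
Expected project duration μ = 32 days. Critical path: Task 2 → Task 6 → Task 8.

Backward pass:
LF_Task 8 = 32; LS_Task 8 = 32−8 = 24
LF_Task 7 = LS_Task 8 = 24; LS_Task 7 = 24−5 = 19
LF_Task 6 = LS_Task 8 = 24; LS_Task 6 = 24−15 = 9
LF_Task 5 = LS_Task 8 = 24; LS_Task 5 = 24−8 = 16
LF_Task 4 = LS_Task 8 = 24; LS_Task 4 = 24−5 = 19
LF_Task 3 = LS_Task 7 = 19; LS_Task 3 = 19−7 = 12
LF_Task 2 = min(LS_Task 4=19, LS_Task 5=16, LS_Task 6=9) = 9; LS_Task 2 = 9−9 = 0
LF_Task 1 = LS_Task 4 = 19; LS_Task 1 = 19−4 = 15
Slack_Task 5 = LS_Task 5 − ES_Task 5 = 16 − 9 = 7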